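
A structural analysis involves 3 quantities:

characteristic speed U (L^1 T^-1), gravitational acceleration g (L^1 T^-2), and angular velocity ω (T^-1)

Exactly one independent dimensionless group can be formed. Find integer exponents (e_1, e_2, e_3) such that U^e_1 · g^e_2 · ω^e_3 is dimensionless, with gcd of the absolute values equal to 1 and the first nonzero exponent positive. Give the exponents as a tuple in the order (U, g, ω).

L: e_1·(1) + e_2·(1) + e_3·(0) = 0
T: e_1·(-1) + e_2·(-2) + e_3·(-1) = 0
Solving this homogeneous linear system for the smallest-integer solution (first nonzero entry positive) gives (1, -1, 1).

(1, -1, 1)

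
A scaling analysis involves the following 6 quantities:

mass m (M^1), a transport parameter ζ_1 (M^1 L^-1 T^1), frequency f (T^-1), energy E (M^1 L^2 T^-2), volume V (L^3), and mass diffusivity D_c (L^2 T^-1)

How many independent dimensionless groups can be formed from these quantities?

3

There are 6 variables and 3 base dimensions (M, L, T).
The dimension matrix has rank 3.
Independent dimensionless groups: 6 − 3 = 3.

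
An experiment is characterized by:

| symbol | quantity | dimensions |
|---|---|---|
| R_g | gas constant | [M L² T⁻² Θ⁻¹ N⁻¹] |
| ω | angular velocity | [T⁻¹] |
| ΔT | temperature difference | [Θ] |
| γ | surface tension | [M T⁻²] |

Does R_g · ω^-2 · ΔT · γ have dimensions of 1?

Sum the exponent of each base dimension across the product:
  M: [R_g]_M − 2·[ω]_M + [ΔT]_M + [γ]_M = (1) − 2·(0) + (0) + (1) = 2
  L: [R_g]_L − 2·[ω]_L + [ΔT]_L + [γ]_L = (2) − 2·(0) + (0) + (0) = 2
  T: [R_g]_T − 2·[ω]_T + [ΔT]_T + [γ]_T = (-2) − 2·(-1) + (0) + (-2) = -2
  Θ: [R_g]_Θ − 2·[ω]_Θ + [ΔT]_Θ + [γ]_Θ = (-1) − 2·(0) + (1) + (0) = 0
  N: [R_g]_N − 2·[ω]_N + [ΔT]_N + [γ]_N = (-1) − 2·(0) + (0) + (0) = -1
Net dimensions [M² L² T⁻² N⁻¹] ≠ [1] — not dimensionless.

no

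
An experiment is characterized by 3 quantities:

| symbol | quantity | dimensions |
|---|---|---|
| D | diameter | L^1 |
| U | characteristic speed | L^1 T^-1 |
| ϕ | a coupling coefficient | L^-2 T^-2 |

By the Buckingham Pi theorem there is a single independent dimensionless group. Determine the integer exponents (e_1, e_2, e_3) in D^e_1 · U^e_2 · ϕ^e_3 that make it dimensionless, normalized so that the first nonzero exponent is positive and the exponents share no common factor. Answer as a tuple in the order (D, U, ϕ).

L: e_1·(1) + e_2·(1) + e_3·(-2) = 0
T: e_1·(0) + e_2·(-1) + e_3·(-2) = 0
Solving this homogeneous linear system for the smallest-integer solution (first nonzero entry positive) gives (4, -2, 1).

(4, -2, 1)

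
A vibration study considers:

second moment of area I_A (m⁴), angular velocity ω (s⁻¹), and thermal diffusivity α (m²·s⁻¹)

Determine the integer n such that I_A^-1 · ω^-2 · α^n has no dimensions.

2

Balance the L exponent: (2)·n from α, plus −(4) − 2·(0) = -4 from the rest, must sum to zero.
2n − 4 = 0, so n = 2.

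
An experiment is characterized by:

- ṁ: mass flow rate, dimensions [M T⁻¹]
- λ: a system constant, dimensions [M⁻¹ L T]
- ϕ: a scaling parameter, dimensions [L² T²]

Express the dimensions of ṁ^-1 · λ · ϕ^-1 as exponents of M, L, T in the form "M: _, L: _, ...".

M: -2, L: -1, T: 0

Collect each base-dimension exponent across the product:
  M: −(1) + (-1) − (0) = -2
  L: −(0) + (1) − (2) = -1
  T: −(-1) + (1) − (2) = 0
So the dimensions are [M⁻² L⁻¹].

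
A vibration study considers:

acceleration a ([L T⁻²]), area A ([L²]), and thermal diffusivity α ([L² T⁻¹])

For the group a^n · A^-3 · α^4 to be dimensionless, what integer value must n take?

Balance the L exponent: (1)·n from a, plus −3·(2) + 4·(2) = 2 from the rest, must sum to zero.
n + 2 = 0, so n = -2.

-2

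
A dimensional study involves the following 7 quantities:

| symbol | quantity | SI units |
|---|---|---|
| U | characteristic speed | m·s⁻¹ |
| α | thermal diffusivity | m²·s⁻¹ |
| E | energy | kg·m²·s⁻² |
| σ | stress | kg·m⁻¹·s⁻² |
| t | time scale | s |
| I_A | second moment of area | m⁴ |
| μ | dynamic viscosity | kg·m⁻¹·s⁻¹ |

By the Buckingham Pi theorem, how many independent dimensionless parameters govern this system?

4

There are 7 variables and 3 base dimensions (M, L, T).
The dimension matrix has rank 3.
Independent dimensionless groups: 7 − 3 = 4.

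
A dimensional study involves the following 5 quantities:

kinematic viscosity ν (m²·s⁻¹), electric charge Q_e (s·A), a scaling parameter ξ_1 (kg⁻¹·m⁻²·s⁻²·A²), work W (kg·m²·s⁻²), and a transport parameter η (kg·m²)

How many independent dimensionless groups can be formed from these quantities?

There are 5 variables and 4 base dimensions (M, L, T, I).
The dimension matrix has rank 4.
Independent dimensionless groups: 5 − 4 = 1.

1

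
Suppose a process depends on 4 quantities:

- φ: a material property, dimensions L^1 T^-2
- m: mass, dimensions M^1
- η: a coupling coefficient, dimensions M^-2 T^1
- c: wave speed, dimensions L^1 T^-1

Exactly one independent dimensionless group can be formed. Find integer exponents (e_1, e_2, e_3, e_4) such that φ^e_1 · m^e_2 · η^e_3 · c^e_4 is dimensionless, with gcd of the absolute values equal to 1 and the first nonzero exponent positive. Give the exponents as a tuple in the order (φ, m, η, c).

(1, 2, 1, -1)

M: e_1·(0) + e_2·(1) + e_3·(-2) + e_4·(0) = 0
L: e_1·(1) + e_2·(0) + e_3·(0) + e_4·(1) = 0
T: e_1·(-2) + e_2·(0) + e_3·(1) + e_4·(-1) = 0
Solving this homogeneous linear system for the smallest-integer solution (first nonzero entry positive) gives (1, 2, 1, -1).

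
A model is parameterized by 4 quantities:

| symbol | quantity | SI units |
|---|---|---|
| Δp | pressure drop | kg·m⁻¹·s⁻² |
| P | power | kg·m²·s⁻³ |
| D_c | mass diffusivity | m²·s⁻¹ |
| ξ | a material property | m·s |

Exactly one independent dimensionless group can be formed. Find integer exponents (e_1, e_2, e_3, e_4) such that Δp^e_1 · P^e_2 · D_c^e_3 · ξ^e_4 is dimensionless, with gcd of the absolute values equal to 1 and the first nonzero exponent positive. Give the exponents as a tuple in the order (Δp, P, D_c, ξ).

M: e_1·(1) + e_2·(1) + e_3·(0) + e_4·(0) = 0
L: e_1·(-1) + e_2·(2) + e_3·(2) + e_4·(1) = 0
T: e_1·(-2) + e_2·(-3) + e_3·(-1) + e_4·(1) = 0
Solving this homogeneous linear system for the smallest-integer solution (first nonzero entry positive) gives (3, -3, 4, 1).

(3, -3, 4, 1)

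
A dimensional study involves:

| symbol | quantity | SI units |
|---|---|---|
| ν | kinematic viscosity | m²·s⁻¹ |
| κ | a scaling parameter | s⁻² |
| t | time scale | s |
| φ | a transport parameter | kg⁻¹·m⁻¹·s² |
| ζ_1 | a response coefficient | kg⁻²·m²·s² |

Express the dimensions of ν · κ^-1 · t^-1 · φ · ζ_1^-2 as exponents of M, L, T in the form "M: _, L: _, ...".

Collect each base-dimension exponent across the product:
  M: (0) − (0) − (0) + (-1) − 2·(-2) = 3
  L: (2) − (0) − (0) + (-1) − 2·(2) = -3
  T: (-1) − (-2) − (1) + (2) − 2·(2) = -2
So the dimensions are [M³ L⁻³ T⁻²].

M: 3, L: -3, T: -2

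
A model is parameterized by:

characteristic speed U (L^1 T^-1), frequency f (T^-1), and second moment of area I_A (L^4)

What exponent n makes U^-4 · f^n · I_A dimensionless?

Balance the T exponent: (-1)·n from f, plus −4·(-1) + (0) = 4 from the rest, must sum to zero.
−n + 4 = 0, so n = 4.

4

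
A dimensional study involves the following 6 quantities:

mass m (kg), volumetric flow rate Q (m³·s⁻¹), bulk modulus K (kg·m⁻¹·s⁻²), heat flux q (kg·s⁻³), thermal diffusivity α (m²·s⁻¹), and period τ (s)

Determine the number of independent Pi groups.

3

There are 6 variables and 3 base dimensions (M, L, T).
The dimension matrix has rank 3.
Independent dimensionless groups: 6 − 3 = 3.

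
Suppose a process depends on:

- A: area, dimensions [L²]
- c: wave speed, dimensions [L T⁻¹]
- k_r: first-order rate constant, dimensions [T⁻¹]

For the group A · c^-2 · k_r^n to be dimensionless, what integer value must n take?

2

Balance the T exponent: (-1)·n from k_r, plus (0) − 2·(-1) = 2 from the rest, must sum to zero.
−n + 2 = 0, so n = 2.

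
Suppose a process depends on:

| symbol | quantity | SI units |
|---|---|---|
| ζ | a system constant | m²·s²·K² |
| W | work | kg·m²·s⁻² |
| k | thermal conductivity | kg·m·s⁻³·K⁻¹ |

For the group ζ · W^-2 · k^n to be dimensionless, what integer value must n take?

Balance the M exponent: (1)·n from k, plus (0) − 2·(1) = -2 from the rest, must sum to zero.
n − 2 = 0, so n = 2.

2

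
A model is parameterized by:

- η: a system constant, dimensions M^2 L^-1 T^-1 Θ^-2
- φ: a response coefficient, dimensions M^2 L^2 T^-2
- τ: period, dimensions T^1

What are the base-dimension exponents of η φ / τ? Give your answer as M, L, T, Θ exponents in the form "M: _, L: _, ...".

Collect each base-dimension exponent across the product:
  M: (2) + (2) − (0) = 4
  L: (-1) + (2) − (0) = 1
  T: (-1) + (-2) − (1) = -4
  Θ: (-2) + (0) − (0) = -2
So the dimensions are [M⁴ L T⁻⁴ Θ⁻²].

M: 4, L: 1, T: -4, Θ: -2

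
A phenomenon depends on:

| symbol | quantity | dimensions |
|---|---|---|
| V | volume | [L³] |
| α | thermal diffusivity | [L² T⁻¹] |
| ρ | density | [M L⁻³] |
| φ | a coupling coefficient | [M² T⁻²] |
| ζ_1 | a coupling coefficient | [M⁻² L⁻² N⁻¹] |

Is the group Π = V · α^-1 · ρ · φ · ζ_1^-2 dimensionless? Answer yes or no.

no

Sum the exponent of each base dimension across the product:
  M: [V]_M − [α]_M + [ρ]_M + [φ]_M − 2·[ζ_1]_M = (0) − (0) + (1) + (2) − 2·(-2) = 7
  L: [V]_L − [α]_L + [ρ]_L + [φ]_L − 2·[ζ_1]_L = (3) − (2) + (-3) + (0) − 2·(-2) = 2
  T: [V]_T − [α]_T + [ρ]_T + [φ]_T − 2·[ζ_1]_T = (0) − (-1) + (0) + (-2) − 2·(0) = -1
  N: [V]_N − [α]_N + [ρ]_N + [φ]_N − 2·[ζ_1]_N = (0) − (0) + (0) + (0) − 2·(-1) = 2
Net dimensions [M⁷ L² T⁻¹ N²] ≠ [1] — not dimensionless.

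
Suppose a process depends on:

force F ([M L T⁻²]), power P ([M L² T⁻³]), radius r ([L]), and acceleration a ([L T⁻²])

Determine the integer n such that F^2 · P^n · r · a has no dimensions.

-2

Balance the M exponent: (1)·n from P, plus 2·(1) + (0) + (0) = 2 from the rest, must sum to zero.
n + 2 = 0, so n = -2.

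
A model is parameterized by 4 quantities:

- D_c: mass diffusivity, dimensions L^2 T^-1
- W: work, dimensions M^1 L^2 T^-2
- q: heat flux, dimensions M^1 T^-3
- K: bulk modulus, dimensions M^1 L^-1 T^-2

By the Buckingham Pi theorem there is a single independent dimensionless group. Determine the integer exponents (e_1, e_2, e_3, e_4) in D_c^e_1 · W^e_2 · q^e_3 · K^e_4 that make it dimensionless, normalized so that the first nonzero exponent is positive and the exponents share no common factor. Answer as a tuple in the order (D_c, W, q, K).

(3, -1, -3, 4)

M: e_1·(0) + e_2·(1) + e_3·(1) + e_4·(1) = 0
L: e_1·(2) + e_2·(2) + e_3·(0) + e_4·(-1) = 0
T: e_1·(-1) + e_2·(-2) + e_3·(-3) + e_4·(-2) = 0
Solving this homogeneous linear system for the smallest-integer solution (first nonzero entry positive) gives (3, -1, -3, 4).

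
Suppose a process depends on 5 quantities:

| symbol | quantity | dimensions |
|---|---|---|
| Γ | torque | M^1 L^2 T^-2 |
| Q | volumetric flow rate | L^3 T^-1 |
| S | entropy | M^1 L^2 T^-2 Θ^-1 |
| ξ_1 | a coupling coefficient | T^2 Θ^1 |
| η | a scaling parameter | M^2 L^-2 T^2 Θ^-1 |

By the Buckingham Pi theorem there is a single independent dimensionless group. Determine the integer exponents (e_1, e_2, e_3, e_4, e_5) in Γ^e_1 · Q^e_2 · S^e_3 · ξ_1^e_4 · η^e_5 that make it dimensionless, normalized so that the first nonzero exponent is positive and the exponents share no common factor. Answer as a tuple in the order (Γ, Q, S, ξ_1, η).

M: e_1·(1) + e_2·(0) + e_3·(1) + e_4·(0) + e_5·(2) = 0
L: e_1·(2) + e_2·(3) + e_3·(2) + e_4·(0) + e_5·(-2) = 0
T: e_1·(-2) + e_2·(-1) + e_3·(-2) + e_4·(2) + e_5·(2) = 0
Θ: e_1·(0) + e_2·(0) + e_3·(-1) + e_4·(1) + e_5·(-1) = 0
Solving this homogeneous linear system for the smallest-integer solution (first nonzero entry positive) gives (1, 2, -3, -2, 1).

(1, 2, -3, -2, 1)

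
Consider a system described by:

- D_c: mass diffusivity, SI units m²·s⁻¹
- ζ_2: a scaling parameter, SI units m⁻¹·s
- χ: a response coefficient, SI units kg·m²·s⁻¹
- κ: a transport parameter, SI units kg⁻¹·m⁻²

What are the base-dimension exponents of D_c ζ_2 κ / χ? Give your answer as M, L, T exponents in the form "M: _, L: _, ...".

Collect each base-dimension exponent across the product:
  M: (0) + (0) − (1) + (-1) = -2
  L: (2) + (-1) − (2) + (-2) = -3
  T: (-1) + (1) − (-1) + (0) = 1
So the dimensions are [M⁻² L⁻³ T].

M: -2, L: -3, T: 1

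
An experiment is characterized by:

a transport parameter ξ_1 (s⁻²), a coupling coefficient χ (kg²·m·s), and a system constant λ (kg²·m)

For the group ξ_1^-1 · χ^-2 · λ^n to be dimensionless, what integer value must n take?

Balance the M exponent: (2)·n from λ, plus −(0) − 2·(2) = -4 from the rest, must sum to zero.
2n − 4 = 0, so n = 2.

2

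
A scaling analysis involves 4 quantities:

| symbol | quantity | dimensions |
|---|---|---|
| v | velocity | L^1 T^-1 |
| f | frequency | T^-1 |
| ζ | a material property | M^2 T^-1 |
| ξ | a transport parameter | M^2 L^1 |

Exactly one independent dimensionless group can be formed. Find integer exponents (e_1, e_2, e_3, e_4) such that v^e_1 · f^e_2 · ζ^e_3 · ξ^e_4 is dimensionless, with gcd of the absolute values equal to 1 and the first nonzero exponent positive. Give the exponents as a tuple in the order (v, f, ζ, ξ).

(1, -2, 1, -1)

M: e_1·(0) + e_2·(0) + e_3·(2) + e_4·(2) = 0
L: e_1·(1) + e_2·(0) + e_3·(0) + e_4·(1) = 0
T: e_1·(-1) + e_2·(-1) + e_3·(-1) + e_4·(0) = 0
Solving this homogeneous linear system for the smallest-integer solution (first nonzero entry positive) gives (1, -2, 1, -1).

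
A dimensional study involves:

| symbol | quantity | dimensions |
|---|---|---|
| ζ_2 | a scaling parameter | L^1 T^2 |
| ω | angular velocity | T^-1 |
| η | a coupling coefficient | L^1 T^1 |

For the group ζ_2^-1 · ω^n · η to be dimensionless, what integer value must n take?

Balance the T exponent: (-1)·n from ω, plus −(2) + (1) = -1 from the rest, must sum to zero.
−n − 1 = 0, so n = -1.

-1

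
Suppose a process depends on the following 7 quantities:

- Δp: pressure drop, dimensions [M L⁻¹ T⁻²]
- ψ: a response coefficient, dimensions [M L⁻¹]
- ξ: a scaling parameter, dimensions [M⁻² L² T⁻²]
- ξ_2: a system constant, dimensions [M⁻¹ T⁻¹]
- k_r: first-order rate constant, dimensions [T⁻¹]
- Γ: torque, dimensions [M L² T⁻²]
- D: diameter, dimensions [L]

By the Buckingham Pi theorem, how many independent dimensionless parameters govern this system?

There are 7 variables and 3 base dimensions (M, L, T).
The dimension matrix has rank 3.
Independent dimensionless groups: 7 − 3 = 4.

4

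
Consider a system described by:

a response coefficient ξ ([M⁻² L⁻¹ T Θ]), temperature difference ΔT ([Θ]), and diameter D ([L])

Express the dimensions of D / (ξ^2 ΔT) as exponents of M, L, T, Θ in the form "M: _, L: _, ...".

Collect each base-dimension exponent across the product:
  M: −2·(-2) − (0) + (0) = 4
  L: −2·(-1) − (0) + (1) = 3
  T: −2·(1) − (0) + (0) = -2
  Θ: −2·(1) − (1) + (0) = -3
So the dimensions are [M⁴ L³ T⁻² Θ⁻³].

M: 4, L: 3, T: -2, Θ: -3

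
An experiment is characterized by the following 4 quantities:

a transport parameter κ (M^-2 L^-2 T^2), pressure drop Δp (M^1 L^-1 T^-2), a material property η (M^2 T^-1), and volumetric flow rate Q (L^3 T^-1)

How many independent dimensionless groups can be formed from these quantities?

1

There are 4 variables and 3 base dimensions (M, L, T).
The dimension matrix has rank 3.
Independent dimensionless groups: 4 − 3 = 1.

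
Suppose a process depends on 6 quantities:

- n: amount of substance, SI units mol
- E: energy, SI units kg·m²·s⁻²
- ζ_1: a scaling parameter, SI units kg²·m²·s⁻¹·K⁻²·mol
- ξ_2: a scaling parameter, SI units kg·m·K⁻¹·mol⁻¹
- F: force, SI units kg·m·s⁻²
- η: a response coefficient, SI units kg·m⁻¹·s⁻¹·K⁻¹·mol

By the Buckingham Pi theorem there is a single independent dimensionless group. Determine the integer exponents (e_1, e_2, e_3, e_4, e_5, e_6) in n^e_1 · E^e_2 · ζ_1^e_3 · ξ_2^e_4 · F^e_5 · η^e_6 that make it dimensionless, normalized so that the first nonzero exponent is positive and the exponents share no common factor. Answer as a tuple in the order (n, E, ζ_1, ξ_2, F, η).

(1, 2, -1, 1, -2, 1)

M: e_1·(0) + e_2·(1) + e_3·(2) + e_4·(1) + e_5·(1) + e_6·(1) = 0
L: e_1·(0) + e_2·(2) + e_3·(2) + e_4·(1) + e_5·(1) + e_6·(-1) = 0
T: e_1·(0) + e_2·(-2) + e_3·(-1) + e_4·(0) + e_5·(-2) + e_6·(-1) = 0
Θ: e_1·(0) + e_2·(0) + e_3·(-2) + e_4·(-1) + e_5·(0) + e_6·(-1) = 0
N: e_1·(1) + e_2·(0) + e_3·(1) + e_4·(-1) + e_5·(0) + e_6·(1) = 0
Solving this homogeneous linear system for the smallest-integer solution (first nonzero entry positive) gives (1, 2, -1, 1, -2, 1).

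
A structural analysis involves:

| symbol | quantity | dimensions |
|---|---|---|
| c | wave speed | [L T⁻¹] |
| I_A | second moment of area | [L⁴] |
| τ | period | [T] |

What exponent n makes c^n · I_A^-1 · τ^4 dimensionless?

4

Balance the L exponent: (1)·n from c, plus −(4) + 4·(0) = -4 from the rest, must sum to zero.
n − 4 = 0, so n = 4.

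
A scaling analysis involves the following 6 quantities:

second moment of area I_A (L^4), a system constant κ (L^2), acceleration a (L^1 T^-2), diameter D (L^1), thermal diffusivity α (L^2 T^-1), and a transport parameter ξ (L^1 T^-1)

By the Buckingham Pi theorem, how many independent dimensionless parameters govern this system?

4

There are 6 variables and 2 base dimensions (L, T).
The dimension matrix has rank 2.
Independent dimensionless groups: 6 − 2 = 4.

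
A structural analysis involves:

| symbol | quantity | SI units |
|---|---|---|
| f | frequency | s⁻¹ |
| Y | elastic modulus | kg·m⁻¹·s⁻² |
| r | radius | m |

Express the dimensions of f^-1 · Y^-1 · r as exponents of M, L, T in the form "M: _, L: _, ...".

Collect each base-dimension exponent across the product:
  M: −(0) − (1) + (0) = -1
  L: −(0) − (-1) + (1) = 2
  T: −(-1) − (-2) + (0) = 3
So the dimensions are [M⁻¹ L² T³].

M: -1, L: 2, T: 3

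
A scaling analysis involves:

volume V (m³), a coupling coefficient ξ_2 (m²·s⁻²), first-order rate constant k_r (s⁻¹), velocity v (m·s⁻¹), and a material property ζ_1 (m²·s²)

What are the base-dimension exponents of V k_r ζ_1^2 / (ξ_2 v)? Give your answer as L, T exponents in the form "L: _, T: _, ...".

L: 4, T: 6

Collect each base-dimension exponent across the product:
  L: (3) − (2) + (0) − (1) + 2·(2) = 4
  T: (0) − (-2) + (-1) − (-1) + 2·(2) = 6
So the dimensions are [L⁴ T⁶].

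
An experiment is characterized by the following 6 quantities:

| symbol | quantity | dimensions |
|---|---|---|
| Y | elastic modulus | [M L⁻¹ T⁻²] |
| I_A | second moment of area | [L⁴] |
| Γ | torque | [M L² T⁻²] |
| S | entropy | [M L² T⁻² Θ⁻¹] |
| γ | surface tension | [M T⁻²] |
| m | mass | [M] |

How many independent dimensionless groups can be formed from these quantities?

There are 6 variables and 4 base dimensions (M, L, T, Θ).
The dimension matrix has rank 4.
Independent dimensionless groups: 6 − 4 = 2.

2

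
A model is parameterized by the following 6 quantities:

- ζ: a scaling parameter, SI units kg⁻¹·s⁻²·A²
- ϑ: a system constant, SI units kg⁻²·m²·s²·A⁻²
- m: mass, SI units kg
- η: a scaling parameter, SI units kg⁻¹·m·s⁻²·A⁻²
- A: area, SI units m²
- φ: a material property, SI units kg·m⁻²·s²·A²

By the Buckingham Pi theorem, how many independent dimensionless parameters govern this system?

There are 6 variables and 4 base dimensions (M, L, T, I).
The dimension matrix has rank 4.
Independent dimensionless groups: 6 − 4 = 2.

2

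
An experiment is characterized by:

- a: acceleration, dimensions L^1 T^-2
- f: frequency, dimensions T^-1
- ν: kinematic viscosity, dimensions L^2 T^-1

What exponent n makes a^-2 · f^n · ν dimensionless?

3

Balance the T exponent: (-1)·n from f, plus −2·(-2) + (-1) = 3 from the rest, must sum to zero.
−n + 3 = 0, so n = 3.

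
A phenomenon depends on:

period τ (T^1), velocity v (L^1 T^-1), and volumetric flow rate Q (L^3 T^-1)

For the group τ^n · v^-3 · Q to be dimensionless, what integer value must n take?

-2

Balance the T exponent: (1)·n from τ, plus −3·(-1) + (-1) = 2 from the rest, must sum to zero.
n + 2 = 0, so n = -2.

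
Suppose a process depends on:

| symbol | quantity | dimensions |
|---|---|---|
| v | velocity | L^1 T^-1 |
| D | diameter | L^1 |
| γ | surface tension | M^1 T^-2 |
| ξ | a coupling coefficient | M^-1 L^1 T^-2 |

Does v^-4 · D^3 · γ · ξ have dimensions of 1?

Sum the exponent of each base dimension across the product:
  M: −4·[v]_M + 3·[D]_M + [γ]_M + [ξ]_M = −4·(0) + 3·(0) + (1) + (-1) = 0
  L: −4·[v]_L + 3·[D]_L + [γ]_L + [ξ]_L = −4·(1) + 3·(1) + (0) + (1) = 0
  T: −4·[v]_T + 3·[D]_T + [γ]_T + [ξ]_T = −4·(-1) + 3·(0) + (-2) + (-2) = 0
  Θ: −4·[v]_Θ + 3·[D]_Θ + [γ]_Θ + [ξ]_Θ = −4·(0) + 3·(0) + (0) + (0) = 0
All base exponents vanish — dimensionless.

yes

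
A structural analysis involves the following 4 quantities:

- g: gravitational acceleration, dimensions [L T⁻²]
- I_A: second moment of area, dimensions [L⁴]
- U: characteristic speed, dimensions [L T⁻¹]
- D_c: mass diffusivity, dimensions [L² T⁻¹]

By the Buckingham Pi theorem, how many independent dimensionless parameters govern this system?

2

There are 4 variables and 2 base dimensions (L, T).
The dimension matrix has rank 2.
Independent dimensionless groups: 4 − 2 = 2.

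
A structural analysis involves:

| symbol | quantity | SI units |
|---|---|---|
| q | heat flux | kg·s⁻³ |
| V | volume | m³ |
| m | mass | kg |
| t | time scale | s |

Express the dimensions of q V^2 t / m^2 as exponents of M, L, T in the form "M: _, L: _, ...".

Collect each base-dimension exponent across the product:
  M: (1) + 2·(0) − 2·(1) + (0) = -1
  L: (0) + 2·(3) − 2·(0) + (0) = 6
  T: (-3) + 2·(0) − 2·(0) + (1) = -2
So the dimensions are [M⁻¹ L⁶ T⁻²].

M: -1, L: 6, T: -2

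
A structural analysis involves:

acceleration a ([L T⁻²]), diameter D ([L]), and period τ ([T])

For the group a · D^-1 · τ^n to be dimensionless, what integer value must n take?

Balance the T exponent: (1)·n from τ, plus (-2) − (0) = -2 from the rest, must sum to zero.
n − 2 = 0, so n = 2.

2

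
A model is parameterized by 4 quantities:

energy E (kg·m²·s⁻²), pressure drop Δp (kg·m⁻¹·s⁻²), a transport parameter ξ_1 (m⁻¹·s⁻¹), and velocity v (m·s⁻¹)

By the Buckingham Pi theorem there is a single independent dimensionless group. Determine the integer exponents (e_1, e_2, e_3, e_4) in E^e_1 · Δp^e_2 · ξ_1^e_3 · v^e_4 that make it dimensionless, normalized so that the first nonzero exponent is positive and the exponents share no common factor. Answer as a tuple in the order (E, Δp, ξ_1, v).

(2, -2, 3, -3)

M: e_1·(1) + e_2·(1) + e_3·(0) + e_4·(0) = 0
L: e_1·(2) + e_2·(-1) + e_3·(-1) + e_4·(1) = 0
T: e_1·(-2) + e_2·(-2) + e_3·(-1) + e_4·(-1) = 0
Solving this homogeneous linear system for the smallest-integer solution (first nonzero entry positive) gives (2, -2, 3, -3).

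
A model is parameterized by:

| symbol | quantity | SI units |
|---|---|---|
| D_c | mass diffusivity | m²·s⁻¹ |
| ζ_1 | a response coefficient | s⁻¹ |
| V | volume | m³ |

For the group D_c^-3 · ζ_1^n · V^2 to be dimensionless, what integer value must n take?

3

Balance the T exponent: (-1)·n from ζ_1, plus −3·(-1) + 2·(0) = 3 from the rest, must sum to zero.
−n + 3 = 0, so n = 3.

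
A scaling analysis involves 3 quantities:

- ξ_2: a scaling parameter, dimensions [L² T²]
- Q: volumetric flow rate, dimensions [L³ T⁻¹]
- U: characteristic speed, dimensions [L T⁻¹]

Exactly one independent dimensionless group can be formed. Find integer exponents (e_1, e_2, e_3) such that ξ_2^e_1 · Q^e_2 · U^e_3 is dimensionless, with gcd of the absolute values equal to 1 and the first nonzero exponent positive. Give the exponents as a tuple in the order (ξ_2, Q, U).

L: e_1·(2) + e_2·(3) + e_3·(1) = 0
T: e_1·(2) + e_2·(-1) + e_3·(-1) = 0
Solving this homogeneous linear system for the smallest-integer solution (first nonzero entry positive) gives (1, -2, 4).

(1, -2, 4)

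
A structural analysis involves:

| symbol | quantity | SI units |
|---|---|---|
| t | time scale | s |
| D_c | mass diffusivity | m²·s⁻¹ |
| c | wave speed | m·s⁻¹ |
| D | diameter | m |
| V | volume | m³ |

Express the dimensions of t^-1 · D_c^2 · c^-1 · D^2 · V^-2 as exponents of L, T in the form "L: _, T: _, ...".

L: -1, T: -2

Collect each base-dimension exponent across the product:
  L: −(0) + 2·(2) − (1) + 2·(1) − 2·(3) = -1
  T: −(1) + 2·(-1) − (-1) + 2·(0) − 2·(0) = -2
So the dimensions are [L⁻¹ T⁻²].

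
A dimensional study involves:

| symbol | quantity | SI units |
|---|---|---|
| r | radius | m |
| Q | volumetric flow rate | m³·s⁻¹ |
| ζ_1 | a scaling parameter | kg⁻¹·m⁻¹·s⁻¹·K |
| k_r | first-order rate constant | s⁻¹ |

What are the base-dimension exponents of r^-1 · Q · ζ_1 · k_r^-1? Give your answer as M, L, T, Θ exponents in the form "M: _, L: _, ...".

Collect each base-dimension exponent across the product:
  M: −(0) + (0) + (-1) − (0) = -1
  L: −(1) + (3) + (-1) − (0) = 1
  T: −(0) + (-1) + (-1) − (-1) = -1
  Θ: −(0) + (0) + (1) − (0) = 1
So the dimensions are [M⁻¹ L T⁻¹ Θ].

M: -1, L: 1, T: -1, Θ: 1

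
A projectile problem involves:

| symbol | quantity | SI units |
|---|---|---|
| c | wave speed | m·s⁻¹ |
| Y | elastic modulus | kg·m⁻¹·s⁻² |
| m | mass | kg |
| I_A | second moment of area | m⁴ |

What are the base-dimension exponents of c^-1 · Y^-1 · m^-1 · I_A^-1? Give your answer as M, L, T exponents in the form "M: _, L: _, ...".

Collect each base-dimension exponent across the product:
  M: −(0) − (1) − (1) − (0) = -2
  L: −(1) − (-1) − (0) − (4) = -4
  T: −(-1) − (-2) − (0) − (0) = 3
So the dimensions are [M⁻² L⁻⁴ T³].

M: -2, L: -4, T: 3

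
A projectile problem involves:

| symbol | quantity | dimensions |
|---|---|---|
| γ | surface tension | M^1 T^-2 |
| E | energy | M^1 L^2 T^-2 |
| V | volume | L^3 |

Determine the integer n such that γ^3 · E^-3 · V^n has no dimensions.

Balance the L exponent: (3)·n from V, plus 3·(0) − 3·(2) = -6 from the rest, must sum to zero.
3n − 6 = 0, so n = 2.

2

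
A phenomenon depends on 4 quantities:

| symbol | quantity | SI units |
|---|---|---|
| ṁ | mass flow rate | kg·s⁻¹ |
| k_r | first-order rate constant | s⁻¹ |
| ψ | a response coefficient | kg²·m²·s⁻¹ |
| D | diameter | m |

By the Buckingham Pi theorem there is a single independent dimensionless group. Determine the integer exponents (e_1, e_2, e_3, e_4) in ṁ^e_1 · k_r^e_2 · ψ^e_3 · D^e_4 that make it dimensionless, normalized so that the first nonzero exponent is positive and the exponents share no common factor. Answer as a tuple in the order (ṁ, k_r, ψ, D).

(2, -1, -1, 2)

M: e_1·(1) + e_2·(0) + e_3·(2) + e_4·(0) = 0
L: e_1·(0) + e_2·(0) + e_3·(2) + e_4·(1) = 0
T: e_1·(-1) + e_2·(-1) + e_3·(-1) + e_4·(0) = 0
Solving this homogeneous linear system for the smallest-integer solution (first nonzero entry positive) gives (2, -1, -1, 2).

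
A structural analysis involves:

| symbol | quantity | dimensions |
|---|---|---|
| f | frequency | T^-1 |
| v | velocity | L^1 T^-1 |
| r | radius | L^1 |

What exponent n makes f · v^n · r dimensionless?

Balance the L exponent: (1)·n from v, plus (0) + (1) = 1 from the rest, must sum to zero.
n + 1 = 0, so n = -1.

-1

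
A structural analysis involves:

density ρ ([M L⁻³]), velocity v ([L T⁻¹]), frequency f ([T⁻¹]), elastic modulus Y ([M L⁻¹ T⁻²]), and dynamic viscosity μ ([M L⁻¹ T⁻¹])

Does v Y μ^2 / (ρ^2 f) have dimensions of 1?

Sum the exponent of each base dimension across the product:
  M: −2·[ρ]_M + [v]_M − [f]_M + [Y]_M + 2·[μ]_M = −2·(1) + (0) − (0) + (1) + 2·(1) = 1
  L: −2·[ρ]_L + [v]_L − [f]_L + [Y]_L + 2·[μ]_L = −2·(-3) + (1) − (0) + (-1) + 2·(-1) = 4
  T: −2·[ρ]_T + [v]_T − [f]_T + [Y]_T + 2·[μ]_T = −2·(0) + (-1) − (-1) + (-2) + 2·(-1) = -4
Net dimensions [M L⁴ T⁻⁴] ≠ [1] — not dimensionless.

no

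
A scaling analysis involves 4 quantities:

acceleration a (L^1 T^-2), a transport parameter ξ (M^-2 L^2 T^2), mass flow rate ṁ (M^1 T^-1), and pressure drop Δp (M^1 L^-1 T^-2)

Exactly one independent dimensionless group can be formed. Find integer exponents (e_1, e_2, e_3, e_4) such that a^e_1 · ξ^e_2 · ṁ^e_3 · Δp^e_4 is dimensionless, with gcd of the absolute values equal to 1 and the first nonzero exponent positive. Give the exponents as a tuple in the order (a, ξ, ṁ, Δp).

(2, -3, -2, -4)

M: e_1·(0) + e_2·(-2) + e_3·(1) + e_4·(1) = 0
L: e_1·(1) + e_2·(2) + e_3·(0) + e_4·(-1) = 0
T: e_1·(-2) + e_2·(2) + e_3·(-1) + e_4·(-2) = 0
Solving this homogeneous linear system for the smallest-integer solution (first nonzero entry positive) gives (2, -3, -2, -4).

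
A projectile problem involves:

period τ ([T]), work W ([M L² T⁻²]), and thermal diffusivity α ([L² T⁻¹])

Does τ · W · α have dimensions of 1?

Sum the exponent of each base dimension across the product:
  M: [τ]_M + [W]_M + [α]_M = (0) + (1) + (0) = 1
  L: [τ]_L + [W]_L + [α]_L = (0) + (2) + (2) = 4
  T: [τ]_T + [W]_T + [α]_T = (1) + (-2) + (-1) = -2
Net dimensions [M L⁴ T⁻²] ≠ [1] — not dimensionless.

no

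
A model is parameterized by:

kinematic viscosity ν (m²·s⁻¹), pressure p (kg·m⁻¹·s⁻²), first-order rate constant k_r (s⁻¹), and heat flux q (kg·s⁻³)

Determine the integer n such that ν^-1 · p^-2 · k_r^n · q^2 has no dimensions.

-1

Balance the T exponent: (-1)·n from k_r, plus −(-1) − 2·(-2) + 2·(-3) = -1 from the rest, must sum to zero.
−n − 1 = 0, so n = -1.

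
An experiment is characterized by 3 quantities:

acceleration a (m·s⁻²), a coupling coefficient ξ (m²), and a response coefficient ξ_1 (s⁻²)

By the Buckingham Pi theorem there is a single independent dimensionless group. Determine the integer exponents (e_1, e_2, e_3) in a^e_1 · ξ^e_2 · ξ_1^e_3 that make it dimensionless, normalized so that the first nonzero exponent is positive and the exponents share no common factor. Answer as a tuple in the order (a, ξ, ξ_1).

(2, -1, -2)

L: e_1·(1) + e_2·(2) + e_3·(0) = 0
T: e_1·(-2) + e_2·(0) + e_3·(-2) = 0
Solving this homogeneous linear system for the smallest-integer solution (first nonzero entry positive) gives (2, -1, -2).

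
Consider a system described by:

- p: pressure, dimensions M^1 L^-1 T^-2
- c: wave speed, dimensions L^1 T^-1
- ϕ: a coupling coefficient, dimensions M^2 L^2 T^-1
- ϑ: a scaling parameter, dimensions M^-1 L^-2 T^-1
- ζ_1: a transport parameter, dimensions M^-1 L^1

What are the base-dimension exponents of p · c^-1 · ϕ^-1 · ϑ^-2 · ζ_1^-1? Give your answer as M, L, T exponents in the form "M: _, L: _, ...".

M: 2, L: -1, T: 2

Collect each base-dimension exponent across the product:
  M: (1) − (0) − (2) − 2·(-1) − (-1) = 2
  L: (-1) − (1) − (2) − 2·(-2) − (1) = -1
  T: (-2) − (-1) − (-1) − 2·(-1) − (0) = 2
So the dimensions are [M² L⁻¹ T²].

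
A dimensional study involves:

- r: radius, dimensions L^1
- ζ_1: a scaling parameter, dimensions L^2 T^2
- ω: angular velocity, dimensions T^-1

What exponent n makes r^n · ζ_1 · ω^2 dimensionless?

-2

Balance the L exponent: (1)·n from r, plus (2) + 2·(0) = 2 from the rest, must sum to zero.
n + 2 = 0, so n = -2.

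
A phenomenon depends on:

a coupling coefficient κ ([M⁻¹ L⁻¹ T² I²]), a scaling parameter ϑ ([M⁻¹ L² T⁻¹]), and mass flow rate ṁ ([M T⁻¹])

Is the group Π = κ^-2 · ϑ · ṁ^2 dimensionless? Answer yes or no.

no

Sum the exponent of each base dimension across the product:
  M: −2·[κ]_M + [ϑ]_M + 2·[ṁ]_M = −2·(-1) + (-1) + 2·(1) = 3
  L: −2·[κ]_L + [ϑ]_L + 2·[ṁ]_L = −2·(-1) + (2) + 2·(0) = 4
  T: −2·[κ]_T + [ϑ]_T + 2·[ṁ]_T = −2·(2) + (-1) + 2·(-1) = -7
  I: −2·[κ]_I + [ϑ]_I + 2·[ṁ]_I = −2·(2) + (0) + 2·(0) = -4
Net dimensions [M³ L⁴ T⁻⁷ I⁻⁴] ≠ [1] — not dimensionless.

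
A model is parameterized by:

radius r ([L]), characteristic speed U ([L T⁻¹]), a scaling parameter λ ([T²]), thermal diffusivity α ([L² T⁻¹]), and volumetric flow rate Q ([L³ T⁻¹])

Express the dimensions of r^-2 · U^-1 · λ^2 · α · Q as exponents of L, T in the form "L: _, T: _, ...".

L: 2, T: 3

Collect each base-dimension exponent across the product:
  L: −2·(1) − (1) + 2·(0) + (2) + (3) = 2
  T: −2·(0) − (-1) + 2·(2) + (-1) + (-1) = 3
So the dimensions are [L² T³].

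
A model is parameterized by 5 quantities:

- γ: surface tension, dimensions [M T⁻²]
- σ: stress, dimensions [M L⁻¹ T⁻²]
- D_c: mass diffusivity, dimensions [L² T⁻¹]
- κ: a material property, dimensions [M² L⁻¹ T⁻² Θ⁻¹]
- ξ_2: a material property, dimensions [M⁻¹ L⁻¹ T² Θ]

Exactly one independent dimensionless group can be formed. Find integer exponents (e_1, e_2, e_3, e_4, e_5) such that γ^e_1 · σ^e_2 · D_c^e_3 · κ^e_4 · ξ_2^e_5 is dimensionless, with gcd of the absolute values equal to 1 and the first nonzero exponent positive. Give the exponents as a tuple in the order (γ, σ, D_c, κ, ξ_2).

(3, -2, -2, -1, -1)

M: e_1·(1) + e_2·(1) + e_3·(0) + e_4·(2) + e_5·(-1) = 0
L: e_1·(0) + e_2·(-1) + e_3·(2) + e_4·(-1) + e_5·(-1) = 0
T: e_1·(-2) + e_2·(-2) + e_3·(-1) + e_4·(-2) + e_5·(2) = 0
Θ: e_1·(0) + e_2·(0) + e_3·(0) + e_4·(-1) + e_5·(1) = 0
Solving this homogeneous linear system for the smallest-integer solution (first nonzero entry positive) gives (3, -2, -2, -1, -1).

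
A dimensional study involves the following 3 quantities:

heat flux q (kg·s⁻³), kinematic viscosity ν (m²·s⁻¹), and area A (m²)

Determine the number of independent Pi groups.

0

There are 3 variables and 3 base dimensions (M, L, T).
The dimension matrix has rank 3.
Independent dimensionless groups: 3 − 3 = 0.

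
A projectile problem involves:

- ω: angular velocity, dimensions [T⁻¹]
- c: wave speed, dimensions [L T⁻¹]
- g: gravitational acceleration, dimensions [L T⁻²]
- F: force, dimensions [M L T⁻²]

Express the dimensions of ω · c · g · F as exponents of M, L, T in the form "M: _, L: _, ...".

M: 1, L: 3, T: -6

Collect each base-dimension exponent across the product:
  M: (0) + (0) + (0) + (1) = 1
  L: (0) + (1) + (1) + (1) = 3
  T: (-1) + (-1) + (-2) + (-2) = -6
So the dimensions are [M L³ T⁻⁶].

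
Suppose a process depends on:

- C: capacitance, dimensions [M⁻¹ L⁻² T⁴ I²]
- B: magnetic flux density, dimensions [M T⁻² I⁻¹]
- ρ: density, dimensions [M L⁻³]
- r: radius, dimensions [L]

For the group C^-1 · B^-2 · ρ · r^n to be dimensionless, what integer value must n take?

Balance the L exponent: (1)·n from r, plus −(-2) − 2·(0) + (-3) = -1 from the rest, must sum to zero.
n − 1 = 0, so n = 1.

1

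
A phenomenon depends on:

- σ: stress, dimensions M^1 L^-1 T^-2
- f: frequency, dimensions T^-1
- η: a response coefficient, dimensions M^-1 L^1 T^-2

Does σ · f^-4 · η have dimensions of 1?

yes

Sum the exponent of each base dimension across the product:
  M: [σ]_M − 4·[f]_M + [η]_M = (1) − 4·(0) + (-1) = 0
  L: [σ]_L − 4·[f]_L + [η]_L = (-1) − 4·(0) + (1) = 0
  T: [σ]_T − 4·[f]_T + [η]_T = (-2) − 4·(-1) + (-2) = 0
All base exponents vanish — dimensionless.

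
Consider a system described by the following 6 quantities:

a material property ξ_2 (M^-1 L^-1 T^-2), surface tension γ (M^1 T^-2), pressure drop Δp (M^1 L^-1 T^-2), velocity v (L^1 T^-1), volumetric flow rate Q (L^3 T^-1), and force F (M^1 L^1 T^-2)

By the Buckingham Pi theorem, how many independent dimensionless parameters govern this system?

There are 6 variables and 3 base dimensions (M, L, T).
The dimension matrix has rank 3.
Independent dimensionless groups: 6 − 3 = 3.

3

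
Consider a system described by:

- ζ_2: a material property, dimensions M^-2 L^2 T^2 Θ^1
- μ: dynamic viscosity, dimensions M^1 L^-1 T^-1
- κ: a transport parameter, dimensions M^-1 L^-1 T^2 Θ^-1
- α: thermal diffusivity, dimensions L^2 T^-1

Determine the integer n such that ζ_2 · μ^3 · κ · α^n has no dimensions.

1

Balance the L exponent: (2)·n from α, plus (2) + 3·(-1) + (-1) = -2 from the rest, must sum to zero.
2n − 2 = 0, so n = 1.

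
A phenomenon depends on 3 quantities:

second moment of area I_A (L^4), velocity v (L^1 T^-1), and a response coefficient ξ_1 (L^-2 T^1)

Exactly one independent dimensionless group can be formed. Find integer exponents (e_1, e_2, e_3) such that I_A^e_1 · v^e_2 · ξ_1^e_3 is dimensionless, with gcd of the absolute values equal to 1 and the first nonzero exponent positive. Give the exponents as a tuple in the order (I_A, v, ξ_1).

(1, 4, 4)

L: e_1·(4) + e_2·(1) + e_3·(-2) = 0
T: e_1·(0) + e_2·(-1) + e_3·(1) = 0
Solving this homogeneous linear system for the smallest-integer solution (first nonzero entry positive) gives (1, 4, 4).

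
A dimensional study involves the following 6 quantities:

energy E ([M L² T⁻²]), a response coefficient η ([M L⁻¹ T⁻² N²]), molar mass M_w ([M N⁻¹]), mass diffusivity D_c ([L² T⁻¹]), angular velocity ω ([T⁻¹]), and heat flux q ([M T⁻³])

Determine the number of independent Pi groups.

There are 6 variables and 4 base dimensions (M, L, T, N).
The dimension matrix has rank 4.
Independent dimensionless groups: 6 − 4 = 2.

2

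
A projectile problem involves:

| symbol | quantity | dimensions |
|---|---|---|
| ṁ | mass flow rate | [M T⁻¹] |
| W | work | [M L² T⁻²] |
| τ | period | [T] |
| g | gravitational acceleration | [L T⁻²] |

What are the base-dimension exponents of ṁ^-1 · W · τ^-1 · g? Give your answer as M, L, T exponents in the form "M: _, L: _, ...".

Collect each base-dimension exponent across the product:
  M: −(1) + (1) − (0) + (0) = 0
  L: −(0) + (2) − (0) + (1) = 3
  T: −(-1) + (-2) − (1) + (-2) = -4
So the dimensions are [L³ T⁻⁴].

M: 0, L: 3, T: -4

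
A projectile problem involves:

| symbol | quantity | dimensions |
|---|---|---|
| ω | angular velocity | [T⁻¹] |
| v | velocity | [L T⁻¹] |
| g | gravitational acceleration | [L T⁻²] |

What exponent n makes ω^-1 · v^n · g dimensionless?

Balance the L exponent: (1)·n from v, plus −(0) + (1) = 1 from the rest, must sum to zero.
n + 1 = 0, so n = -1.

-1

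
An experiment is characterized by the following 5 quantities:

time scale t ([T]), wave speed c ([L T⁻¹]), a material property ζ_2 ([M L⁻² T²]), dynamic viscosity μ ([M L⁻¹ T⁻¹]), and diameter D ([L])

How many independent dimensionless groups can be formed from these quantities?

There are 5 variables and 3 base dimensions (M, L, T).
The dimension matrix has rank 3.
Independent dimensionless groups: 5 − 3 = 2.

2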